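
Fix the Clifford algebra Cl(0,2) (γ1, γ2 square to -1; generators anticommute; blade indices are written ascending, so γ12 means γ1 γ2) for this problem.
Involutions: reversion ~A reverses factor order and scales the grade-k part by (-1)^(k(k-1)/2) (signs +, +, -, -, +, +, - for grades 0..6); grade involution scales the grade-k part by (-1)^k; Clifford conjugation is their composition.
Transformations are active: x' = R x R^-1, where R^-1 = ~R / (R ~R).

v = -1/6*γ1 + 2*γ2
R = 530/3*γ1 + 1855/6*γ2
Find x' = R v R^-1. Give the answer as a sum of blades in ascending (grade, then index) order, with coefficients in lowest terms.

~R = 530/3*γ1 + 1855/6*γ2, and R ~R = -4564625/36, so R^-1 = ~R / (-4564625/36).
R v = -5300/9 + 14575/36*γ12
Answer: 47/26*γ1 + 34/39*γ2


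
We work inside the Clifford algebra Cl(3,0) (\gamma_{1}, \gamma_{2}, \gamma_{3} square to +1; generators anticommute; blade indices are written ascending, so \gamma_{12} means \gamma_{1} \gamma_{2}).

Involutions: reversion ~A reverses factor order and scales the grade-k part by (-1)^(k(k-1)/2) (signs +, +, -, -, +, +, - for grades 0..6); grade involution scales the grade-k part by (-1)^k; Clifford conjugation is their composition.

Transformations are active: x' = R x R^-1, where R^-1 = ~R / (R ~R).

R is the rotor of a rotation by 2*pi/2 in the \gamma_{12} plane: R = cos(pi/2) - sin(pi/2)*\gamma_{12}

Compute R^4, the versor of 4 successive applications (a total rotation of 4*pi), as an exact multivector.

Rotor phase runs at HALF the rotation angle; powers of one rotor simply add phase, so after 4 steps in \gamma_{12} the phase is 4*pi/2 = 2 \pi and R^4 = cos(2 \pi) - sin(2 \pi)*\gamma_{12}.
cos(2 \pi) = 1 and sin(2 \pi) = 0, so R^4 = 1. The total rotation 4*pi is 2 full turns, so every vector returns to itself, yet the rotor is +1, back on the identity sheet (an even number of 2*pi turns).
Answer: 1


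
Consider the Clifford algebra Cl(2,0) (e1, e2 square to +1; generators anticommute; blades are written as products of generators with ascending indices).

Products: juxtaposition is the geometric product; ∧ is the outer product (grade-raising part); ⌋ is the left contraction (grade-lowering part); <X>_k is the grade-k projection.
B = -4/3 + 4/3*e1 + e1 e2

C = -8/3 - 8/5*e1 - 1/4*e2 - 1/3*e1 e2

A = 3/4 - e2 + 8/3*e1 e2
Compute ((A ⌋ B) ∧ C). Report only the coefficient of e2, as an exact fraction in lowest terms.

step 1: -11/3 + 2*e1 + 3/4*e1 e2
step 2: 88/9 + 8/15*e1 + 11/12*e2 - 23/18*e1 e2
Answer: 11/12


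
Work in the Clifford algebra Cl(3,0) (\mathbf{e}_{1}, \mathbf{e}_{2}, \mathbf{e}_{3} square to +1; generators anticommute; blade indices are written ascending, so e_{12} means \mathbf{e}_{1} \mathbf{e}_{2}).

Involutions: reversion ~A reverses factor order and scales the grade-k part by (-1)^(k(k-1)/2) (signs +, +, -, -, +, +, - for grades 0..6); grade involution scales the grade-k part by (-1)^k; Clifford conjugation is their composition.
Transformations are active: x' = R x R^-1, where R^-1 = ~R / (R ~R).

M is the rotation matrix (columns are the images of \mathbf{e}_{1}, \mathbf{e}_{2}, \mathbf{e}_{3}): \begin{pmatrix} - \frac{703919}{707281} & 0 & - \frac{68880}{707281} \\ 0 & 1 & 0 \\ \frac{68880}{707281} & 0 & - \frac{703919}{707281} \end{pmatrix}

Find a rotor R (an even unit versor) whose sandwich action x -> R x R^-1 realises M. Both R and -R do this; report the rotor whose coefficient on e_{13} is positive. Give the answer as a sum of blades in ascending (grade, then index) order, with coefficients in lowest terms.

Method: write R = a + b12*e_{12} + b13*e_{13} + b23*e_{23} with a^2 + b12^2 + b13^2 + b23^2 = 1 (so R^-1 = ~R). Expanding the columns R e_j ~R gives tr M = 4a^2 - 1 and, from the antisymmetric part, M21 - M12 = -4a*b12, M13 - M31 = 4a*b13, M32 - M23 = -4a*b23.
Here tr M = -\frac{700557}{707281}, so a^2 = (1 + tr M)/4 = \frac{1681}{707281} and a = ±\frac{41}{841}. Taking a = \frac{41}{841}: M21 - M12 = 0, M13 - M31 = -\frac{137760}{707281}, M32 - M23 = 0, giving b12 = 0, b13 = -\frac{840}{841}, b23 = 0, i.e. R = \frac{41}{841} - \frac{840}{841} e_{13}.
Its e_{13} coefficient is negative, so report the other preimage -R.
Answer: -\frac{41}{841} + \frac{840}{841} e_{13}. Key observation: the double cover Spin(3) -> SO(3) sends R and -R to the same matrix (trace -\frac{700557}{707281} here), so the stated sign of the e_{13} coefficient is what selects one sheet.


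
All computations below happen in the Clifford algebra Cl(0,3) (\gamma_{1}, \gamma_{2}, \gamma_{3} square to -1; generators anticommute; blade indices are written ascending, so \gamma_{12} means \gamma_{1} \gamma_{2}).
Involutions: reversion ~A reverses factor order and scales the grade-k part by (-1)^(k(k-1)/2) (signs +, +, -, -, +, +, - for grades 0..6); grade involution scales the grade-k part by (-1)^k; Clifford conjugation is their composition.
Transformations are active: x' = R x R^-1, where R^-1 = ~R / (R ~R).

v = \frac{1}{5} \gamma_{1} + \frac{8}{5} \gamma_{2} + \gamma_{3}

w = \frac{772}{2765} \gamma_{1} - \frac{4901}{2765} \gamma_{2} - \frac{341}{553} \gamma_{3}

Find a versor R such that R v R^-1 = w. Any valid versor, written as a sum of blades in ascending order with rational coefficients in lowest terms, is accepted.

The midline construction: v and w both square to -\frac{18}{5}, so reflecting in their sum \frac{265}{553} \gamma_{1} - \frac{477}{2765} \gamma_{2} + \frac{212}{553} \gamma_{3} exchanges them.
Answer: \frac{265}{553} \gamma_{1} - \frac{477}{2765} \gamma_{2} + \frac{212}{553} \gamma_{3}


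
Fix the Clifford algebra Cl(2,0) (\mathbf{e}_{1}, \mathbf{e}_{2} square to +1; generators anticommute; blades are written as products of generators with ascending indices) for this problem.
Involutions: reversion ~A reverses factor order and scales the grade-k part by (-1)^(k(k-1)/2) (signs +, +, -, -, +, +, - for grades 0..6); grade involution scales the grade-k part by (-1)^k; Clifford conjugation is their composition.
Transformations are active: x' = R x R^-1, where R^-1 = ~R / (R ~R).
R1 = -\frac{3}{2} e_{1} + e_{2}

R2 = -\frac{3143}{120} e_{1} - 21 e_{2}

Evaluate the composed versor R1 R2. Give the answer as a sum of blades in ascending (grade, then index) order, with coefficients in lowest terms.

Distribute over the terms of R1 (each basis-blade product reordered to ascending indices, repeated generators contracted through their squares):
(-\frac{3}{2} e_{1}) R2 = \frac{3143}{80} + \frac{63}{2} e_{1} e_{2}
(e_{2}) R2 = -21 + \frac{3143}{120} e_{1} e_{2}
Summing the partial products and collecting blades:
Answer: \frac{1463}{80} + \frac{6923}{120} e_{1} e_{2}


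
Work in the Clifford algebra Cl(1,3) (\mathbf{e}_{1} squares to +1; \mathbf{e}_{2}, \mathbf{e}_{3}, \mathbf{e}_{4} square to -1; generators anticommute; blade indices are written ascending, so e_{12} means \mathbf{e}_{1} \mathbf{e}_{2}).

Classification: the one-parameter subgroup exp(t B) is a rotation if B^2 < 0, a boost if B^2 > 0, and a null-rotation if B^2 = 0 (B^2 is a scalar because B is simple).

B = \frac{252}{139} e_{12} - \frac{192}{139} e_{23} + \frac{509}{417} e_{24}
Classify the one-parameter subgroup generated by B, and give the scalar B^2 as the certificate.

B^2 term by term: the squares give (\frac{252}{139})^2*(e_{12})^2 + (-\frac{192}{139})^2*(e_{23})^2 + (\frac{509}{417})^2*(e_{24})^2 = \frac{63504}{19321}*(+1) + \frac{36864}{19321}*(-1) + \frac{259081}{173889}*(-1) = -\frac{1}{9} (each basis 2-blade squares to minus the product of its generators' squares); cross terms between blades sharing an index anticommute and cancel. So B^2 = -\frac{1}{9}.
Answer: rotation, certificate B^2 = -\frac{1}{9}. B^2 = -\frac{1}{9} is basis-independent, so its sign is the whole story.


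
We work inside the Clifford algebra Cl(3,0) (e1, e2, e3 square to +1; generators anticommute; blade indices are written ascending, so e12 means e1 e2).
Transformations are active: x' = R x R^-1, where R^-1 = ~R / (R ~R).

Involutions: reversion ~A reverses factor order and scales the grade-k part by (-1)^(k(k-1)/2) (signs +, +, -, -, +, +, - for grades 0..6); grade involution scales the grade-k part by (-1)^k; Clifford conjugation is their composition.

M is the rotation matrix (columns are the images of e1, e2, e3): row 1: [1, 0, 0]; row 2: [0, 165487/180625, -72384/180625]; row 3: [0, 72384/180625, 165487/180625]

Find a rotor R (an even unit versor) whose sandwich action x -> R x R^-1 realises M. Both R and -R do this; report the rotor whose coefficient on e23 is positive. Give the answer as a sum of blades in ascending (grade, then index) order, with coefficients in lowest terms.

Method: write R = a + b12*e12 + b13*e13 + b23*e23 with a^2 + b12^2 + b13^2 + b23^2 = 1 (so R^-1 = ~R). Expanding the columns R e_j ~R gives tr M = 4a^2 - 1 and, from the antisymmetric part, M21 - M12 = -4a*b12, M13 - M31 = 4a*b13, M32 - M23 = -4a*b23.
Here tr M = 511599/180625, so a^2 = (1 + tr M)/4 = 173056/180625 and a = ±416/425. Taking a = 416/425: M21 - M12 = 0, M13 - M31 = 0, M32 - M23 = 144768/180625, giving b12 = 0, b13 = 0, b23 = -87/425, i.e. R = 416/425 - 87/425*e23.
Its e23 coefficient is negative, so report the other preimage -R.
Answer: -416/425 + 87/425*e23. Uniqueness: Spin(3) -> SO(3) maps R and -R to the same rotation of trace 511599/180625; fixing the sign of the e23 coefficient removes the ambiguity.


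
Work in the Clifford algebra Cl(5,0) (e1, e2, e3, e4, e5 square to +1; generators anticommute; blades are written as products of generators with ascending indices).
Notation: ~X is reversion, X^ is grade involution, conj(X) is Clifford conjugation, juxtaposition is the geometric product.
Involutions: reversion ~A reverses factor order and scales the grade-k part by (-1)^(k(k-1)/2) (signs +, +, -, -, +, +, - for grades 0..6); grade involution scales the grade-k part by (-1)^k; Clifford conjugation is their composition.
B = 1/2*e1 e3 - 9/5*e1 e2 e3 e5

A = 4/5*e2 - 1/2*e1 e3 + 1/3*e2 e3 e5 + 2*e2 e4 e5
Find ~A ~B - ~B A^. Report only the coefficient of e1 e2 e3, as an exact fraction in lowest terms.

first term: 1/4 + 3/5*e1 - 9/10*e2 e5 + 2/5*e1 e2 e3 + 1/6*e1 e2 e5 - 18/5*e1 e3 e4 + 36/25*e1 e3 e5 - e1 e2 e3 e4 e5
second term: -1/4 - 3/5*e1 + 9/10*e2 e5 - 2/5*e1 e2 e3 - 1/6*e1 e2 e5 - 18/5*e1 e3 e4 + 36/25*e1 e3 e5 - e1 e2 e3 e4 e5
Answer: 4/5


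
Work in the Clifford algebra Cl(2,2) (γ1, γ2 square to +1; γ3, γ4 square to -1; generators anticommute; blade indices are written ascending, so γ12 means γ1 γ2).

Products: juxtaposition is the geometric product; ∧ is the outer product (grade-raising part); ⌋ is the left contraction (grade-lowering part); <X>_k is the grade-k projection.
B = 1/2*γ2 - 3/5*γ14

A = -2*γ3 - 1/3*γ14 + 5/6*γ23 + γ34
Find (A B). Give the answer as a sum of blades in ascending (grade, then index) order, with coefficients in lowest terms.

step 1: 1/5 - 5/12*γ3 + 3/5*γ13 + γ23 + 1/6*γ124 - 6/5*γ134 + 1/2*γ234 - 1/2*γ1234
Answer: 1/5 - 5/12*γ3 + 3/5*γ13 + γ23 + 1/6*γ124 - 6/5*γ134 + 1/2*γ234 - 1/2*γ1234


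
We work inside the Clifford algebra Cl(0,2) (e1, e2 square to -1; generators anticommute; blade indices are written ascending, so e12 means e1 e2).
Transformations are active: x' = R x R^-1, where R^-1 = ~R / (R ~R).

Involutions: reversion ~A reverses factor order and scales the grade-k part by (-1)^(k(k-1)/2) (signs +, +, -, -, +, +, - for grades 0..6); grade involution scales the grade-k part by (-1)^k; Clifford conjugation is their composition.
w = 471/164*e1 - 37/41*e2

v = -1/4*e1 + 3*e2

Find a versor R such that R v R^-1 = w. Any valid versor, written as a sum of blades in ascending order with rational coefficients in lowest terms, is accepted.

Why this works: both vectors square to -145/16, so q(v) = q(w) and R = v + w = 215/82*e1 + 86/41*e2 carries v to w — its own direction survives, the complement (v - w)/2 flips.
Answer: 215/82*e1 + 86/41*e2


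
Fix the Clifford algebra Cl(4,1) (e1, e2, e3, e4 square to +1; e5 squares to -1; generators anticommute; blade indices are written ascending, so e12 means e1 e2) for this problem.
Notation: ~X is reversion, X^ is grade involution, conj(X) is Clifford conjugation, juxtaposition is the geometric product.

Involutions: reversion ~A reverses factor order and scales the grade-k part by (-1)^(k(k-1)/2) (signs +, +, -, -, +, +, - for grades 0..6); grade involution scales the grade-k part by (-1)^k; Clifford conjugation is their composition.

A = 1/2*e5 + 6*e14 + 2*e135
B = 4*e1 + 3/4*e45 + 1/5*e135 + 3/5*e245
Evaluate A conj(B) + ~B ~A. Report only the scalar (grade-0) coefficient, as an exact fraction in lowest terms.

first term: 2/5 + 189/8*e4 - 1/10*e13 - 5/2*e15 - 3/10*e24 - 8*e35 - 18/5*e125 - 3/2*e134 + 6/5*e345 + 6/5*e1234
second term: 2/5 - 189/8*e4 + 1/10*e13 - 5/2*e15 + 3/10*e24 - 8*e35 + 18/5*e125 - 3/2*e134 - 6/5*e345 + 6/5*e1234
Answer: 4/5


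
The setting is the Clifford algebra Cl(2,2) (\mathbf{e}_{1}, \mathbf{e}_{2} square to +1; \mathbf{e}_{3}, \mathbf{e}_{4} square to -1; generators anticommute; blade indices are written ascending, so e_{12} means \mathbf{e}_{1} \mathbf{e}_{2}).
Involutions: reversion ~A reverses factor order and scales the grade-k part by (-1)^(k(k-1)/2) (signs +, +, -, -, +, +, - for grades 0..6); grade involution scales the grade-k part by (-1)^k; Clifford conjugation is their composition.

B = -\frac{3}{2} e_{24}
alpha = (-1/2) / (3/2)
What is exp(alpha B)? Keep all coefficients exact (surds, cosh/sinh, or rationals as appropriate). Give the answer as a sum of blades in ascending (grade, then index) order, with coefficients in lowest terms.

B^2 = (-\frac{3}{2})^2*(e_{24})^2 = \frac{9}{4}*(+1) = \frac{9}{4} (a basis 2-blade squares to minus the product of its generators' squares).
B^2 = \frac{9}{4} — the positive square puts this in the hyperbolic regime; l = \frac{3}{2}, alpha*l = - \frac{1}{2}, so exp(alpha B) = cosh(- \frac{1}{2}) + (sinh(- \frac{1}{2})/(\frac{3}{2}))*B = \cosh{\left(\frac{1}{2} \right)} + (- \frac{2 \sinh{\left(\frac{1}{2} \right)}}{3})*B.
Answer: \cosh{\left(\frac{1}{2} \right)} + \sinh{\left(\frac{1}{2} \right)} e_{24}


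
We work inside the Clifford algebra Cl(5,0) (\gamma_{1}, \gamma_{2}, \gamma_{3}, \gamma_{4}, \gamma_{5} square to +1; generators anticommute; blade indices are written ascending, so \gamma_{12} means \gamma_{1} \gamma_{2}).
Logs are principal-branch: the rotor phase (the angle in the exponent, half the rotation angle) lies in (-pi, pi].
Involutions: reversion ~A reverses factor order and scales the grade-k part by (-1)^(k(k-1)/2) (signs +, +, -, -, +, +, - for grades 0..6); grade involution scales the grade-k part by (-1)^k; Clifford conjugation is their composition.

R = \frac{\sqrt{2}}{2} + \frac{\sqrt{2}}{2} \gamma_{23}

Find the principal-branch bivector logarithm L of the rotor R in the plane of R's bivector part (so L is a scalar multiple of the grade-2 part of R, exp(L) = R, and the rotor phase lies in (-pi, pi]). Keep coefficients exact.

The scalar part of R is \frac{\sqrt{2}}{2}, which pins the rotor phase on the principal branch; dividing the bivector part by the sine of that phase recovers the unit plane, and L is the phase times that plane.
Concretely: cos(phase) = \frac{\sqrt{2}}{2} gives phase = ±\frac{\pi}{4}, and since phase/sin(phase) is even the sign is immaterial: L = (phase/sin(phase)) * <R>_2 = (\frac{\sqrt{2} \pi}{4}) * <R>_2.
Answer: \frac{\pi}{4} \gamma_{23}


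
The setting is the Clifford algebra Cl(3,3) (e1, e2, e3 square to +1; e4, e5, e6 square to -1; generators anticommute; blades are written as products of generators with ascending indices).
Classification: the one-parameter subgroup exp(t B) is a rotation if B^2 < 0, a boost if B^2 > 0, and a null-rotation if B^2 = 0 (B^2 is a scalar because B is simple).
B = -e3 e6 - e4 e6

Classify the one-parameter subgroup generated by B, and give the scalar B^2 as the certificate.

B^2 term by term: the squares give (-1)^2*(e3 e6)^2 + (-1)^2*(e4 e6)^2 = 1*(+1) + 1*(-1) = 0 (each basis 2-blade squares to minus the product of its generators' squares); cross terms between blades sharing an index anticommute and cancel. So B^2 = 0.
Answer: null-rotation, certificate B^2 = 0. Check the certificate: B^2 = 0, and that sign is decisive whatever form B takes.


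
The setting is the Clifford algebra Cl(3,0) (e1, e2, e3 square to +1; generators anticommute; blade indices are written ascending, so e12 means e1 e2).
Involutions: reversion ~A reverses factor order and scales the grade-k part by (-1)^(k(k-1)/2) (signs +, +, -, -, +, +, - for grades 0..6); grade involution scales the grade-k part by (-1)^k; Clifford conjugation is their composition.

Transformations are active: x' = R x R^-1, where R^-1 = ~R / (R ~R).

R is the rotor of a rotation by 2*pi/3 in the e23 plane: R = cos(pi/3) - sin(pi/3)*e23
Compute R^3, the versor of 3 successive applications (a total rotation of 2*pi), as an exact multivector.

Because a rotor carries half the rotation angle, composing 3 copies of this e23-plane rotor multiplies the phase: 3*(pi/3) = pi, hence R^3 = cos(pi) - sin(pi)*e23.
cos(pi) = -1 and sin(pi) = 0, so R^3 = -1. The total rotation 2*pi is 1 full turn, so every vector returns to itself, yet the rotor is -1, on the OTHER sheet of the double cover (an odd number of 2*pi turns).
Answer: -1


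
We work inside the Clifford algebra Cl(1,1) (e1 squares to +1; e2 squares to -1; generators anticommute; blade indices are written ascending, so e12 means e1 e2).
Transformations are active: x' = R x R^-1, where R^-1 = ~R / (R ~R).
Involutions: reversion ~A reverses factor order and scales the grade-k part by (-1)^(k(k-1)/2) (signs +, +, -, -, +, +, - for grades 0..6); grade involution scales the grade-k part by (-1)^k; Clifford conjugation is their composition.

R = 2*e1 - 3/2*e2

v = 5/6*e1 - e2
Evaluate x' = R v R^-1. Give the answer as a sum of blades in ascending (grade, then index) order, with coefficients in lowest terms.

~R = 2*e1 - 3/2*e2, and R ~R = 7/4, so R^-1 = ~R / (7/4).
R v = 1/6 - 3/4*e12
Answer: -19/42*e1 + 5/7*e2


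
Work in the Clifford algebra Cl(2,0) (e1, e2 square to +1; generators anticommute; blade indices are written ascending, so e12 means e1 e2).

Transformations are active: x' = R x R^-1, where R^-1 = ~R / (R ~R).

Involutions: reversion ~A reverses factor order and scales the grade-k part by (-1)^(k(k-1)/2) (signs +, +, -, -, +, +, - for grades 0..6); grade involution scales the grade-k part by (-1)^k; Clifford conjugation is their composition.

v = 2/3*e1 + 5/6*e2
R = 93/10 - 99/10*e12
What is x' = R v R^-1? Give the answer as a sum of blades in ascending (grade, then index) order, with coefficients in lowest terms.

~R = 93/10 + 99/10*e12, and R ~R = 369/2, so R^-1 = ~R / (369/2).
R v = -41/20*e1 + 287/20*e2
Answer: -131/150*e1 + 46/75*e2


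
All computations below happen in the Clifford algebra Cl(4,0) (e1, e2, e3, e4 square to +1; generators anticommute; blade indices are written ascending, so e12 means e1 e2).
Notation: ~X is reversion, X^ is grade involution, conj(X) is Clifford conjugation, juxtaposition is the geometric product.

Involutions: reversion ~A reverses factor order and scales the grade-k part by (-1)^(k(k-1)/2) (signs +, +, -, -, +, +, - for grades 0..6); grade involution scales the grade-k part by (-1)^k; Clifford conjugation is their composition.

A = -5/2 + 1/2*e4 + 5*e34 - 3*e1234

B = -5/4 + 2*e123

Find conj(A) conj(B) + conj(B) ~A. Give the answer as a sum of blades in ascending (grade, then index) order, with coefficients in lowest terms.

first term: 25/8 - 43/8*e4 + 25/4*e34 - 5*e123 + 10*e124 + 19/4*e1234
second term: 25/8 + 43/8*e4 + 25/4*e34 - 5*e123 - 10*e124 + 19/4*e1234
Answer: 25/4 + 25/2*e34 - 10*e123 + 19/2*e1234


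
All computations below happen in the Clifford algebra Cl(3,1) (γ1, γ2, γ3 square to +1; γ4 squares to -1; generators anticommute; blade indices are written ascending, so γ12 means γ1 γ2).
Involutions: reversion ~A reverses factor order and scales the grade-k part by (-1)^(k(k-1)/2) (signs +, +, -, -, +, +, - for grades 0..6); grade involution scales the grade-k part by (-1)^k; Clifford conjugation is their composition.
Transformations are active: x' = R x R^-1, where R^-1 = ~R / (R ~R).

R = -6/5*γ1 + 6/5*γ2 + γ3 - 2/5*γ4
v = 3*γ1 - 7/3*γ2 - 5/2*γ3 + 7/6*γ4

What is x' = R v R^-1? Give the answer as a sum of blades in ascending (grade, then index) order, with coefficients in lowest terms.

~R = -6/5*γ1 + 6/5*γ2 + γ3 - 2/5*γ4, and R ~R = 93/25, so R^-1 = ~R / (93/25).
R v = -253/30 - 4/5*γ12 - 1/5*γ14 - 2/3*γ23 + 7/15*γ24 + 1/6*γ34
Answer: 227/93*γ1 - 289/93*γ2 - 1135/558*γ3 + 361/558*γ4


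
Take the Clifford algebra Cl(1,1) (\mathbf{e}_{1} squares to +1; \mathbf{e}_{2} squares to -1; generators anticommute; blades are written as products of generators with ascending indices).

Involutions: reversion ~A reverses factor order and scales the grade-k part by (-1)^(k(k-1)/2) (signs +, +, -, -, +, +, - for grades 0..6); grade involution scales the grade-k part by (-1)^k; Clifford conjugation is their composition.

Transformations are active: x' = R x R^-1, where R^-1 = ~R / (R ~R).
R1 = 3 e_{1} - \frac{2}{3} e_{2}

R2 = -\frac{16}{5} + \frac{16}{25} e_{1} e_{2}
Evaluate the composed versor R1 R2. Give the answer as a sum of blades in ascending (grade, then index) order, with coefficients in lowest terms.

Distribute over the terms of R1 (each basis-blade product reordered to ascending indices, repeated generators contracted through their squares):
(3 e_{1}) R2 = -\frac{48}{5} e_{1} + \frac{48}{25} e_{2}
(-\frac{2}{3} e_{2}) R2 = -\frac{32}{75} e_{1} + \frac{32}{15} e_{2}
Summing the partial products and collecting blades:
Answer: -\frac{752}{75} e_{1} + \frac{304}{75} e_{2}


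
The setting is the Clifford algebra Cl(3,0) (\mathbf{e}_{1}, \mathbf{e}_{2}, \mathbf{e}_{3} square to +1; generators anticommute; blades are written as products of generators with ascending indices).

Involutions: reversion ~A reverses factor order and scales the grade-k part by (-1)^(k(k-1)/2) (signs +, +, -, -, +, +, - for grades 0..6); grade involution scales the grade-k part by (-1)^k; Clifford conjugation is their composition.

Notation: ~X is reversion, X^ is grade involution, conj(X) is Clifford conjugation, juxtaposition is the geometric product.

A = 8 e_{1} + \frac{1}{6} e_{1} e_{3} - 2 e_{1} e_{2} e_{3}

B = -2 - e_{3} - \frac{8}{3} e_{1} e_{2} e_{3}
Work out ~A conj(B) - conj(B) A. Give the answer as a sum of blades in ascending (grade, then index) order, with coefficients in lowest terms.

first term: \frac{16}{3} - \frac{97}{6} e_{1} + \frac{4}{9} e_{2} + 2 e_{1} e_{2} + \frac{25}{3} e_{1} e_{3} - \frac{64}{3} e_{2} e_{3} - 4 e_{1} e_{2} e_{3}
second term: -\frac{16}{3} - \frac{97}{6} e_{1} - \frac{4}{9} e_{2} - 2 e_{1} e_{2} - \frac{25}{3} e_{1} e_{3} - \frac{64}{3} e_{2} e_{3} + 4 e_{1} e_{2} e_{3}
Answer: \frac{32}{3} + \frac{8}{9} e_{2} + 4 e_{1} e_{2} + \frac{50}{3} e_{1} e_{3} - 8 e_{1} e_{2} e_{3}


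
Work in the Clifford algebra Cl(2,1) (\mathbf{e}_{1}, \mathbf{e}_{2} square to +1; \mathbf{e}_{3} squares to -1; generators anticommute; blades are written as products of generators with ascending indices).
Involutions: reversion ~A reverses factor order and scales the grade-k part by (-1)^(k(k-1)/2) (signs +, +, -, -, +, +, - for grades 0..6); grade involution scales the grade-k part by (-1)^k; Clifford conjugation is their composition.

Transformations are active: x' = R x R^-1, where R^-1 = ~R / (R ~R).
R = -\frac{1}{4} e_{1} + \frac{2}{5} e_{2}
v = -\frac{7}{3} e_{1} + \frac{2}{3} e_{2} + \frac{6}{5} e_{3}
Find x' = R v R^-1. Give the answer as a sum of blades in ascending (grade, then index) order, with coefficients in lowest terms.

~R = -\frac{1}{4} e_{1} + \frac{2}{5} e_{2}, and R ~R = \frac{89}{400}, so R^-1 = ~R / (\frac{89}{400}).
R v = \frac{17}{20} + \frac{23}{30} e_{1} e_{2} - \frac{3}{10} e_{1} e_{3} + \frac{12}{25} e_{2} e_{3}
Answer: \frac{113}{267} e_{1} + \frac{638}{267} e_{2} - \frac{6}{5} e_{3}


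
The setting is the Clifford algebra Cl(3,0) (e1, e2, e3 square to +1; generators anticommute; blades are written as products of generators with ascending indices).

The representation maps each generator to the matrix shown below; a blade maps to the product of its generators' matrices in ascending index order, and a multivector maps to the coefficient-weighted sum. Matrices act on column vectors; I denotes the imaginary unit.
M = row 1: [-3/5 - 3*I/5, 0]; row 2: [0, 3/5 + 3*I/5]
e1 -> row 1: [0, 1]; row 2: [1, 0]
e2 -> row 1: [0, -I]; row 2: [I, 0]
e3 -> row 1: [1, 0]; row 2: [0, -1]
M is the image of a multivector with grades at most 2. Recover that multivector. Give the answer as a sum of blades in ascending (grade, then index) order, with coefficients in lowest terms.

Method: 1, rho(e1), rho(e2), rho(e3) form a trace-orthogonal basis of the 2x2 complex matrices (tr(X Y) = 2 if X = Y, else 0), so M = m0*1 + m1*rho(e1) + m2*rho(e2) + m3*rho(e3) with m0 = tr(M)/2 = 0, m1 = tr(M rho(e1))/2 = 0, m2 = tr(M rho(e2))/2 = 0, m3 = tr(M rho(e3))/2 = -3/5 - 3*I/5.
Multiplying table entries, the bivector images are rho(e1 e2) = I*rho(e3), rho(e1 e3) = -I*rho(e2), rho(e2 e3) = I*rho(e1); with real blade coefficients the real parts of m0..m3 are the coefficients of 1, e1, e2, e3 and the imaginary parts give the bivectors (e2 e3: Im m1, e1 e3: -Im m2, e1 e2: Im m3).
Answer: -3/5*e3 - 3/5*e1 e2


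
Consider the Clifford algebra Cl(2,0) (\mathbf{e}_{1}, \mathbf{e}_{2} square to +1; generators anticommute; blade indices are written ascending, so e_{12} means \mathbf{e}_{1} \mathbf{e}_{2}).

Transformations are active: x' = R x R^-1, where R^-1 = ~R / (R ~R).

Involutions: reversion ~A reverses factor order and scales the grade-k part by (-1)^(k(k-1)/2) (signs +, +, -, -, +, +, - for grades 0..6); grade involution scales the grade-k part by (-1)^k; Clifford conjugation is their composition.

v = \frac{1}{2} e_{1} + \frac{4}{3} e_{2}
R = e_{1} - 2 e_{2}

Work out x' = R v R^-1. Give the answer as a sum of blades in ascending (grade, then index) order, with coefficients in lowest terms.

~R = e_{1} - 2 e_{2}, and R ~R = 5, so R^-1 = ~R / (5).
R v = -\frac{13}{6} + \frac{7}{3} e_{12}
Answer: -\frac{41}{30} e_{1} + \frac{2}{5} e_{2}


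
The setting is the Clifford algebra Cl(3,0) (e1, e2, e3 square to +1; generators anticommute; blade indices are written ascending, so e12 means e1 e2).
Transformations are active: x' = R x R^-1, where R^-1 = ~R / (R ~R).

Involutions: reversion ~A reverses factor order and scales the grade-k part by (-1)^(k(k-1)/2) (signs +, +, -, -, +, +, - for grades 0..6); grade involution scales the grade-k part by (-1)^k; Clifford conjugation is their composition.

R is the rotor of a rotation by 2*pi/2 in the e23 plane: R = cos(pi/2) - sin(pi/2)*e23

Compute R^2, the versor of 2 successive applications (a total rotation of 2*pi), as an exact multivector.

Half-angle bookkeeping: 2 applications in e23 add up to rotor phase 2*pi/2 = pi, so R^2 = cos(pi) - sin(pi)*e23.
cos(pi) = -1 and sin(pi) = 0, so R^2 = -1. The total rotation 2*pi is 1 full turn, so every vector returns to itself, yet the rotor is -1, on the OTHER sheet of the double cover (an odd number of 2*pi turns).
Answer: -1


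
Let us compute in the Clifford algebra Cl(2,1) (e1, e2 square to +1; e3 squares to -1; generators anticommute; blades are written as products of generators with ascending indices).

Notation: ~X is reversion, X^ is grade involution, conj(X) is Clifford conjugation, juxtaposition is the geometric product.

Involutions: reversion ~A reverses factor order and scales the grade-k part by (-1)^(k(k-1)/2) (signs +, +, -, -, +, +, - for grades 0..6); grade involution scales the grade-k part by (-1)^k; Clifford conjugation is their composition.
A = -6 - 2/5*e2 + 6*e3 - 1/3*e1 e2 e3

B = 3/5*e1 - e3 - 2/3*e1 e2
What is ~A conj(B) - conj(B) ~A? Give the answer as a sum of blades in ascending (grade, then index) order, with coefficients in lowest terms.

first term: -6 + 58/15*e1 - 56/9*e3 - 343/75*e1 e2 + 18/5*e1 e3 - 3/5*e2 e3 + 4*e1 e2 e3
second term: -6 + 10/3*e1 - 56/9*e3 - 307/75*e1 e2 - 18/5*e1 e3 + 1/5*e2 e3 + 4*e1 e2 e3
Answer: 8/15*e1 - 12/25*e1 e2 + 36/5*e1 e3 - 4/5*e2 e3


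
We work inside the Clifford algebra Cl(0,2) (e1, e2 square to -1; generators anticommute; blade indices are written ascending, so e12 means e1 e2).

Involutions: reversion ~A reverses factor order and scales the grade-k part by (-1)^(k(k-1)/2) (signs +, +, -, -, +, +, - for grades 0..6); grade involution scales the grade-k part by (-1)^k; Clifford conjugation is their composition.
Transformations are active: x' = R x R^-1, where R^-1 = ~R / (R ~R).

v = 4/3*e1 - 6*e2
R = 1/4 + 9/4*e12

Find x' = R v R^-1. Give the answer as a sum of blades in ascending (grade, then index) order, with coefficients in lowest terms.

~R = 1/4 - 9/4*e12, and R ~R = 41/8, so R^-1 = ~R / (41/8).
R v = 83/6*e1 + 3/2*e2
Answer: 2/123*e1 + 252/41*e2


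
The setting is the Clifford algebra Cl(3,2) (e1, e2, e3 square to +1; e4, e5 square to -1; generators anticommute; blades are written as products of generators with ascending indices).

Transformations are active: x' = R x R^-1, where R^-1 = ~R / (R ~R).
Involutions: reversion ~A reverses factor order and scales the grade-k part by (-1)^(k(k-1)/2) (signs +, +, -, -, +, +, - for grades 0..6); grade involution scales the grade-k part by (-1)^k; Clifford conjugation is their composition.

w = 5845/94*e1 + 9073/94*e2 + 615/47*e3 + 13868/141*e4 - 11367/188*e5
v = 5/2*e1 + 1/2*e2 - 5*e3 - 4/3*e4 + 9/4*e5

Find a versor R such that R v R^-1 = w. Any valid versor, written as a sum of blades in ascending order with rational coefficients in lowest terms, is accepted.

Reasoning: v^2 = w^2 = 3551/144 since conjugation preserves the quadratic form; R = v + w = 3040/47*e1 + 4560/47*e2 + 380/47*e3 + 4560/47*e4 - 2736/47*e5 is then valid when invertible, keeping its own part and reversing (v - w)/2.
Answer: 3040/47*e1 + 4560/47*e2 + 380/47*e3 + 4560/47*e4 - 2736/47*e5


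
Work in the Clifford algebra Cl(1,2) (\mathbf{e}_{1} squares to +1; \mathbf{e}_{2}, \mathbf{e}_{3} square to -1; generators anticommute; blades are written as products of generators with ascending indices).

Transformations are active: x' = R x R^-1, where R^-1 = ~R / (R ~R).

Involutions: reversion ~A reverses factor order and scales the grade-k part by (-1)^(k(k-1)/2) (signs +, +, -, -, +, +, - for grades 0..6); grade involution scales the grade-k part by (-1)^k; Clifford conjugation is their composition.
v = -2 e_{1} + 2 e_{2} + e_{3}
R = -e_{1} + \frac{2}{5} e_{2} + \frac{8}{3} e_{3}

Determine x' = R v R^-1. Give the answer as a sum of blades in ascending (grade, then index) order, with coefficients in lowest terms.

~R = -e_{1} + \frac{2}{5} e_{2} + \frac{8}{3} e_{3}, and R ~R = -\frac{1411}{225}, so R^-1 = ~R / (-\frac{1411}{225}).
R v = -\frac{22}{15} - \frac{6}{5} e_{1} e_{2} + \frac{13}{3} e_{1} e_{3} - \frac{74}{15} e_{2} e_{3}
Answer: \frac{2162}{1411} e_{1} - \frac{2558}{1411} e_{2} + \frac{349}{1411} e_{3}


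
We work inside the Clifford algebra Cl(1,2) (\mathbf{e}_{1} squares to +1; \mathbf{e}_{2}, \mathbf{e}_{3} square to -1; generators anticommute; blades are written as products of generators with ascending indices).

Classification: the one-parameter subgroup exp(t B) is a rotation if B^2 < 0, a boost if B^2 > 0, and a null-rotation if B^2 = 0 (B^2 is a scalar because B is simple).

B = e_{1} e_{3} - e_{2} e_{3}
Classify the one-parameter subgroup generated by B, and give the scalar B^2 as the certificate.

B^2 term by term: the squares give (1)^2*(e_{1} e_{3})^2 + (-1)^2*(e_{2} e_{3})^2 = 1*(+1) + 1*(-1) = 0 (each basis 2-blade squares to minus the product of its generators' squares); cross terms between blades sharing an index anticommute and cancel. So B^2 = 0.
Answer: null-rotation, certificate B^2 = 0. Check the certificate: B^2 = 0, and that sign is decisive whatever form B takes.


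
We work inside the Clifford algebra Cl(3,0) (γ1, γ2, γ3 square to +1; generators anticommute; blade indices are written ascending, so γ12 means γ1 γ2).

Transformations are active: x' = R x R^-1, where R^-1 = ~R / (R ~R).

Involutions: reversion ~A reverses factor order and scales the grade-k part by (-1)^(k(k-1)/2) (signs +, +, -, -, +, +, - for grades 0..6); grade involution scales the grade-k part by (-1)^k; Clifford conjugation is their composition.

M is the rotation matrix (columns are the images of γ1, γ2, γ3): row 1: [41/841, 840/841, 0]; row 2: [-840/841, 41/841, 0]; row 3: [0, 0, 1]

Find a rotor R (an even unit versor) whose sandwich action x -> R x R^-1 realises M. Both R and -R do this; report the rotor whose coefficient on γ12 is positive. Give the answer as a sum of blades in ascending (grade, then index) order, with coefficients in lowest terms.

Method: write R = a + b12*γ12 + b13*γ13 + b23*γ23 with a^2 + b12^2 + b13^2 + b23^2 = 1 (so R^-1 = ~R). Expanding the columns R e_j ~R gives tr M = 4a^2 - 1 and, from the antisymmetric part, M21 - M12 = -4a*b12, M13 - M31 = 4a*b13, M32 - M23 = -4a*b23.
Here tr M = 923/841, so a^2 = (1 + tr M)/4 = 441/841 and a = ±21/29. Taking a = 21/29: M21 - M12 = -1680/841, M13 - M31 = 0, M32 - M23 = 0, giving b12 = 20/29, b13 = 0, b23 = 0, i.e. R = 21/29 + 20/29*γ12.
Its γ12 coefficient is already positive.
Answer: 21/29 + 20/29*γ12. Uniqueness: Spin(3) -> SO(3) maps R and -R to the same rotation of trace 923/841; fixing the sign of the γ12 coefficient removes the ambiguity.


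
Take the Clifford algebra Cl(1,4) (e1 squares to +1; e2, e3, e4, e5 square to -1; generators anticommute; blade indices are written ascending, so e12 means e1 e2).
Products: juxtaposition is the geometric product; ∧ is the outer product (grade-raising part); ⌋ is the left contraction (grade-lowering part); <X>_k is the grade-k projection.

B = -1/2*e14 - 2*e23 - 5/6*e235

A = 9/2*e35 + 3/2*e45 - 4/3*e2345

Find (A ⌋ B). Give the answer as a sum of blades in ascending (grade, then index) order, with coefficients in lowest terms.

step 1: 15/4*e2
Answer: 15/4*e2


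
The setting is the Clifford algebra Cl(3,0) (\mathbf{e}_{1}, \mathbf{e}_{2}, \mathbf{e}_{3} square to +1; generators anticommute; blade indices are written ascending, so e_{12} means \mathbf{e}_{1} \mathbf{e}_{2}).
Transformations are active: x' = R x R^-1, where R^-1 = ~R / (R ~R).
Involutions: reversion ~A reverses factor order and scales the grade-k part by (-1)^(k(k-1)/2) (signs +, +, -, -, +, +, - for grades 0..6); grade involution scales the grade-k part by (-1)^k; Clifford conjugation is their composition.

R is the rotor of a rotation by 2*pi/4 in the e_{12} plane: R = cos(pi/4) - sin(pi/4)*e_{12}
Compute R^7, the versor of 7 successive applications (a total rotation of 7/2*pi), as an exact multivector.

Half-angle bookkeeping: 7 applications in e_{12} add up to rotor phase 7*pi/4 = \frac{7 \pi}{4}, so R^7 = cos(\frac{7 \pi}{4}) - sin(\frac{7 \pi}{4})*e_{12}.
cos(\frac{7 \pi}{4}) = \frac{\sqrt{2}}{2} and sin(\frac{7 \pi}{4}) = - \frac{\sqrt{2}}{2}, so R^7 = \frac{\sqrt{2}}{2} + \frac{\sqrt{2}}{2} e_{12}. The net rotation is 3/2*pi (after discarding 1 full turn, each of which contributes a factor -1 to the rotor); the rotor keeps the half-angle phase exactly.
Answer: \frac{\sqrt{2}}{2} + \frac{\sqrt{2}}{2} e_{12}


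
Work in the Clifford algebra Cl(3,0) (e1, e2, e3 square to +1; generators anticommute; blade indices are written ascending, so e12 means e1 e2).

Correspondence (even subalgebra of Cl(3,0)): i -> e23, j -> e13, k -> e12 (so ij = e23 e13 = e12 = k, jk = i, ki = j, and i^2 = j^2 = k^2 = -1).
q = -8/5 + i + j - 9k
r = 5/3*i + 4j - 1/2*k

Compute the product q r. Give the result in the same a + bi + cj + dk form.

In blades: q = -8/5 - 9*e12 + e13 + e23, r = -1/2*e12 + 4*e13 + 5/3*e23.
Distribute q over r term by term (generator squares from the signature, products reordered to ascending indices): (-8/5)*r = 4/5*e12 - 32/5*e13 - 8/3*e23; (-9*e12)*r = -9/2 - 15*e13 + 36*e23; (e13)*r = -4 - 5/3*e12 - 1/2*e23; (e23)*r = -5/3 + 4*e12 + 1/2*e13.
Sum: -61/6 + 47/15*e12 - 209/10*e13 + 197/6*e23; translating back through the correspondence:
Answer: -61/6 + 197/6*i - 209/10*j + 47/15*k


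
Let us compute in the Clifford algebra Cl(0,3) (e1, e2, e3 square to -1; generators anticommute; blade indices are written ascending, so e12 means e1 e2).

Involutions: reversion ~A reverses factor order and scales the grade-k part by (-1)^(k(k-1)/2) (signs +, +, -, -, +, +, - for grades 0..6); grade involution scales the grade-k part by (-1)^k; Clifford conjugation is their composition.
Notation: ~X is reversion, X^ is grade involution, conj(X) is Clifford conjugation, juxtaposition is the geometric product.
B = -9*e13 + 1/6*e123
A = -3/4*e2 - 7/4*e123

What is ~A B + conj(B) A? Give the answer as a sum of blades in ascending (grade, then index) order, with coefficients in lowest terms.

first term: 7/24 - 63/4*e2 - 1/8*e13 - 27/4*e123
second term: -7/24 - 63/4*e2 - 1/8*e13 + 27/4*e123
Answer: -63/2*e2 - 1/4*e13


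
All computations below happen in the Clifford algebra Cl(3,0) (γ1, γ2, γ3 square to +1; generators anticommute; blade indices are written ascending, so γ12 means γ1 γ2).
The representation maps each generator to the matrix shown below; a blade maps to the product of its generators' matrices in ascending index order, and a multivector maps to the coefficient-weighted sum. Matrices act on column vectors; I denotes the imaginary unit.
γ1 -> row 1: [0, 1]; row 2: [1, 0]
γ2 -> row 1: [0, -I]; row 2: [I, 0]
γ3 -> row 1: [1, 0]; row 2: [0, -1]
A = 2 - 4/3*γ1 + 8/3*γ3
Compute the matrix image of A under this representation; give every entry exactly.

M = (2)*1 + (-4/3)*rho(γ1) + (8/3)*rho(γ3), summed entrywise (1 is the identity matrix):
Answer: row 1: [14/3, -4/3]; row 2: [-4/3, -2/3]


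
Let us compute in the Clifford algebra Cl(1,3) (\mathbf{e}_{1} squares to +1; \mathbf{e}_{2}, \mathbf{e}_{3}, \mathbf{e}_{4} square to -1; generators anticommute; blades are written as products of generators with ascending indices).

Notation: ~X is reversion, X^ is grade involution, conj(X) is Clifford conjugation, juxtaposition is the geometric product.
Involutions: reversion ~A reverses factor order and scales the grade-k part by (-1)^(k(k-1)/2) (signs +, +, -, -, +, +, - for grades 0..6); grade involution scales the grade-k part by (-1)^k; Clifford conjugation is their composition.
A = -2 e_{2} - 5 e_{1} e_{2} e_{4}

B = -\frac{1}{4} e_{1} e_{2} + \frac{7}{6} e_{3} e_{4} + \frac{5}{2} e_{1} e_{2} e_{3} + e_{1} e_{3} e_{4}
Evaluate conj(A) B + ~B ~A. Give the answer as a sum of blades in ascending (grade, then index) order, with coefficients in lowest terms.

first term: -\frac{1}{2} e_{1} + \frac{5}{4} e_{4} + 5 e_{1} e_{3} - 5 e_{2} e_{3} + \frac{25}{2} e_{3} e_{4} - \frac{35}{6} e_{1} e_{2} e_{3} + \frac{7}{3} e_{2} e_{3} e_{4} - 2 e_{1} e_{2} e_{3} e_{4}
second term: \frac{1}{2} e_{1} + \frac{5}{4} e_{4} + 5 e_{1} e_{3} + 5 e_{2} e_{3} - \frac{25}{2} e_{3} e_{4} + \frac{35}{6} e_{1} e_{2} e_{3} + \frac{7}{3} e_{2} e_{3} e_{4} + 2 e_{1} e_{2} e_{3} e_{4}
Answer: \frac{5}{2} e_{4} + 10 e_{1} e_{3} + \frac{14}{3} e_{2} e_{3} e_{4}


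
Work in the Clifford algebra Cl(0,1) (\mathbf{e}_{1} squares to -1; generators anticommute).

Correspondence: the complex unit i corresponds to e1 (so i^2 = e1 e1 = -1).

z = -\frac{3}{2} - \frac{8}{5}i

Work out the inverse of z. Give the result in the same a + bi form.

In blades: z = -\frac{3}{2} - \frac{8}{5} e_{1}.
With qbar = -\frac{3}{2} + \frac{8}{5} e_{1} (scalar fixed, mapped units negated), z qbar = \frac{481}{100} (the sum of squared coefficients), so z^-1 = qbar / (\frac{481}{100}) = -\frac{150}{481} + \frac{160}{481} e_{1}; translating back:
Answer: -\frac{150}{481} + \frac{160}{481}i


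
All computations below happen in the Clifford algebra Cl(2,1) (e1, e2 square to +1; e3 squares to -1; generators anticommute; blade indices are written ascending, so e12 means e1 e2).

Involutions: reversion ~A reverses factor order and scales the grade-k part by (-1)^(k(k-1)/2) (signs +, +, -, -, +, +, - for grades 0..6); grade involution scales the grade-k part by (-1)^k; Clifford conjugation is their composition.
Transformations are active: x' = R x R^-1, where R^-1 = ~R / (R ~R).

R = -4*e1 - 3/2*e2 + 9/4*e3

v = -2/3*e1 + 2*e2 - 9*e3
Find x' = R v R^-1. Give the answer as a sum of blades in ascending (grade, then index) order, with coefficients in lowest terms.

~R = -4*e1 - 3/2*e2 + 9/4*e3, and R ~R = 211/16, so R^-1 = ~R / (211/16).
R v = 239/12 - 9*e12 + 75/2*e13 + 9*e23
Answer: -7226/633*e1 - 1378/211*e2 + 3333/211*e3
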